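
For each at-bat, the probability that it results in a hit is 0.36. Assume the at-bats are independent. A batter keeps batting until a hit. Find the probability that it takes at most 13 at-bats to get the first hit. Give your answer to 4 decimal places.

Y = number of at-bats to the first success; geometric, p = 0.36.
P(Y ≤ 13) = 1 − (1−p)^13 = 1 − 0.003022 = 0.996978

0.9970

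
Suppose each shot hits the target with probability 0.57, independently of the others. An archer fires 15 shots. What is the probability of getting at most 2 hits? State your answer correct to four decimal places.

0.0007

X ~ Binomial(15, 0.57); P(X ≤ 2) = Σ C(15,k) p^k (1−p)^(15−k) over k:
  k=0: C(15,0)·0.57^0·0.43^15 = 0.000003
  k=1: C(15,1)·0.57^1·0.43^14 = 0.000063
  k=2: C(15,2)·0.57^2·0.43^13 = 0.000586
Total = 0.000653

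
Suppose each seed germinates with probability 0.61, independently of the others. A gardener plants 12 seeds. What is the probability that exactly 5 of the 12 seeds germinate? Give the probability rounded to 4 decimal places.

0.0918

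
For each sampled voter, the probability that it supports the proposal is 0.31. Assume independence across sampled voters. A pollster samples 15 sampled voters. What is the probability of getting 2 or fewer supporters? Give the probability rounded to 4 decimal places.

0.1107

X ~ Binomial(15, 0.31); P(X ≤ 2) = Σ C(15,k) p^k (1−p)^(15−k) over k:
  k=0: C(15,0)·0.31^0·0.69^15 = 0.003826
  k=1: C(15,1)·0.31^1·0.69^14 = 0.025783
  k=2: C(15,2)·0.31^2·0.69^13 = 0.081087
Total = 0.110696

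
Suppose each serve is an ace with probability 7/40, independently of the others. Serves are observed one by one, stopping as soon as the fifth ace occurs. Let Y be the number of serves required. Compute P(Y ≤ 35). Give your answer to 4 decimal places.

Finishing within 35 serves ⇔ at least 5 successes in the first 35. With X ~ Binomial(35, 0.175), P(Y ≤ 35) = 1 − P(X ≤ 4).
  k=0: C(35,0)·0.175^0·0.825^35 = 0.001191
  k=1: C(35,1)·0.175^1·0.825^34 = 0.008842
  k=2: C(35,2)·0.175^2·0.825^33 = 0.031884
  k=3: C(35,3)·0.175^3·0.825^32 = 0.074396
  k=4: C(35,4)·0.175^4·0.825^31 = 0.126248
1 − 0.242561 = 0.757439

0.7574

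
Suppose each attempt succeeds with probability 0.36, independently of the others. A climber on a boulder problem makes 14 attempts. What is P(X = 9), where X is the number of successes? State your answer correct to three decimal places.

X ~ Binomial(n=14, p=0.36).
P(X=9) = C(14,9) · p^9 · (1−p)^5
= 2002 · 0.00010156 · 0.10737 = 0.02183

0.022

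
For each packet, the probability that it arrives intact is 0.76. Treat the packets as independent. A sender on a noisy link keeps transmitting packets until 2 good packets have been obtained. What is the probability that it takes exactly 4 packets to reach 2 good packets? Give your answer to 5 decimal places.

Y = trial on which the second success occurs; negative binomial, r=2, p=0.76.
P(Y=4) = C(3,1) · p^2 · (1−p)^2
= 3 · 0.5776 · 0.0576 = 0.0998093

0.09981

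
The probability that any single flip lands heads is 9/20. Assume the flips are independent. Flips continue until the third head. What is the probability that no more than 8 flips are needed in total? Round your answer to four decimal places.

0.7799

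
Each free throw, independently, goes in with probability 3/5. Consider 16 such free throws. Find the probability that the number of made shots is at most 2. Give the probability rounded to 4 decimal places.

X ~ Binomial(16, 0.60); P(X ≤ 2) = Σ C(16,k) p^k (1−p)^(16−k) over k:
  k=0: C(16,0)·0.60^0·0.40^16 = 0.000000
  k=1: C(16,1)·0.60^1·0.40^15 = 0.000010
  k=2: C(16,2)·0.60^2·0.40^14 = 0.000116
Total = 0.000127

0.0001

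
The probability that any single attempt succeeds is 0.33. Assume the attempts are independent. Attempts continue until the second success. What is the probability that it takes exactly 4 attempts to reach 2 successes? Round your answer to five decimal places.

Y = trial on which the second success occurs; negative binomial, r=2, p=0.33.
P(Y=4) = C(3,1) · p^2 · (1−p)^2
= 3 · 0.1089 · 0.4489 = 0.1466556

0.14666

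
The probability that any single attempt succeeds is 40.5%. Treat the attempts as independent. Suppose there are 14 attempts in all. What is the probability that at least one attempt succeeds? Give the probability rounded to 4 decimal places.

0.9993

P(at least one) = 1 − P(none) = 1 − (1 − 0.405)^14
= 1 − 0.000697 = 0.999303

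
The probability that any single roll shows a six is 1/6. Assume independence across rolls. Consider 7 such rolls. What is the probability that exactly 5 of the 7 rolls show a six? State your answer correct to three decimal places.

X ~ Binomial(n=7, p=0.166667).
P(X=5) = C(7,5) · p^5 · (1−p)^2
= 21 · 0.0001286 · 0.69444 = 0.00188

0.002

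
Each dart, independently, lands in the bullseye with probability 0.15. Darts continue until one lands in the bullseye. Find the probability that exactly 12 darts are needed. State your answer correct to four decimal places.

Geometric (trials to first success), p = 0.15.
P(Y = 12) = (1−p)^11 · p = 0.16734 · 0.15 = 0.025101

0.0251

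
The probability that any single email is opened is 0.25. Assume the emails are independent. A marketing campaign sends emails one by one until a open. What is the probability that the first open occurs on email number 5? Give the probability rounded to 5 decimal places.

0.07910

Geometric (trials to first success), p = 0.25.
P(Y = 5) = (1−p)^4 · p = 0.31641 · 0.25 = 0.0791016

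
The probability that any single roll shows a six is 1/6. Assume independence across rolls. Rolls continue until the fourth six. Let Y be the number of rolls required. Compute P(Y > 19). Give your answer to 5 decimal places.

Needing more than 19 rolls ⇔ fewer than 4 successes in the first 19. With X ~ Binomial(19, 0.166667), P(Y > 19) = P(X ≤ 3).
  k=0: C(19,0)·0.166667^0·0.833333^19 = 0.0313009
  k=1: C(19,1)·0.166667^1·0.833333^18 = 0.1189433
  k=2: C(19,2)·0.166667^2·0.833333^17 = 0.2140979
  k=3: C(19,3)·0.166667^3·0.833333^16 = 0.2426443
P(X ≤ 3) = 0.6069864

0.60699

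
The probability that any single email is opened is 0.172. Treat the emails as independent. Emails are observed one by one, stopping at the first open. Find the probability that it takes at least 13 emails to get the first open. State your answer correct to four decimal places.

Y = number of emails to the first success; geometric, p = 0.172.
P(Y > 12) = P(first 12 all fail) = (1−p)^12 = 0.103840

0.1038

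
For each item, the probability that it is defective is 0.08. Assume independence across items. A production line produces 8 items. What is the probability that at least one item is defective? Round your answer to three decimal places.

0.487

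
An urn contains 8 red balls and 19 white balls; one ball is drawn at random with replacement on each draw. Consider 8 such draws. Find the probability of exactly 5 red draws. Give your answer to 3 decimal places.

0.045

X ~ Binomial(n=8, p=0.296296).
P(X=5) = C(8,5) · p^5 · (1−p)^3
= 56 · 0.0022837 · 0.34847 = 0.04456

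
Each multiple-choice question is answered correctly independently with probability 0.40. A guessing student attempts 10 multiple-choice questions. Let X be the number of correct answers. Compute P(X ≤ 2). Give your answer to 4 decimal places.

X ~ Binomial(10, 0.40); P(X ≤ 2) = Σ C(10,k) p^k (1−p)^(10−k) over k:
  k=0: C(10,0)·0.40^0·0.60^10 = 0.006047
  k=1: C(10,1)·0.40^1·0.60^9 = 0.040311
  k=2: C(10,2)·0.40^2·0.60^8 = 0.120932
Total = 0.167290

0.1673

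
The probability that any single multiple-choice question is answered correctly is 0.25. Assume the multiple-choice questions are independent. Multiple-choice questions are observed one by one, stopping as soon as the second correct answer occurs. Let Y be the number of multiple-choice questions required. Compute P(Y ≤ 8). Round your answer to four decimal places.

0.6329

Finishing within 8 multiple-choice questions ⇔ at least 2 successes in the first 8. With X ~ Binomial(8, 0.25), P(Y ≤ 8) = 1 − P(X ≤ 1).
  k=0: C(8,0)·0.25^0·0.75^8 = 0.100113
  k=1: C(8,1)·0.25^1·0.75^7 = 0.266968
1 − 0.367081 = 0.632919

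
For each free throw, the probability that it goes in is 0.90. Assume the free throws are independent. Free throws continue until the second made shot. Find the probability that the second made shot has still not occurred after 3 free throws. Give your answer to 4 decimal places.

0.0280

Needing more than 3 free throws ⇔ fewer than 2 successes in the first 3. With X ~ Binomial(3, 0.90), P(Y > 3) = P(X ≤ 1).
  k=0: C(3,0)·0.90^0·0.10^3 = 0.001000
  k=1: C(3,1)·0.90^1·0.10^2 = 0.027000
P(X ≤ 1) = 0.028000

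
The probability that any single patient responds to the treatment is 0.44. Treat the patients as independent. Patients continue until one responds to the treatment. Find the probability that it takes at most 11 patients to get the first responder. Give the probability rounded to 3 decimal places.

0.998

Y = number of patients to the first success; geometric, p = 0.44.
P(Y ≤ 11) = 1 − (1−p)^11 = 1 − 0.00170 = 0.99830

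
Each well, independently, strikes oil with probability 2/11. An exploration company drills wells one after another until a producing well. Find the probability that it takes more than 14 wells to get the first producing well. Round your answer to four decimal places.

Y = number of wells to the first success; geometric, p = 0.181818.
P(Y > 14) = P(first 14 all fail) = (1−p)^14 = 0.060242

0.0602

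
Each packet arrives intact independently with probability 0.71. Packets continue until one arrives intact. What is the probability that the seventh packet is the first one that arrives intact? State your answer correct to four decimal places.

0.0004

Geometric (trials to first success), p = 0.71.
P(Y = 7) = (1−p)^6 · p = 0.00059482 · 0.71 = 0.000422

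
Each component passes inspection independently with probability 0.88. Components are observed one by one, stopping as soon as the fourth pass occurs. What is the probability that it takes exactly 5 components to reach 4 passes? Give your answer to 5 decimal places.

Y = trial on which the fourth success occurs; negative binomial, r=4, p=0.88.
P(Y=5) = C(4,3) · p^4 · (1−p)^1
= 4 · 0.5997 · 0.12 = 0.2878538

0.28785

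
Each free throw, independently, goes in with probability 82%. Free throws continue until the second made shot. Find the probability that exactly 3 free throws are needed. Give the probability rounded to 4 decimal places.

Y = trial on which the second success occurs; negative binomial, r=2, p=0.82.
P(Y=3) = C(2,1) · p^2 · (1−p)^1
= 2 · 0.6724 · 0.18 = 0.242064

0.2421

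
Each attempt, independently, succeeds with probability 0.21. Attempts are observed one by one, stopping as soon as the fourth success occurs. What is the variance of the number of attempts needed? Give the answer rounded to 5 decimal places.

Y = total attempts until the fourth success; negative binomial with r=4, p=0.21.
Var(Y) = r(1−p)/p² = 4·0.79 / 0.21² = 71.6553288

71.65533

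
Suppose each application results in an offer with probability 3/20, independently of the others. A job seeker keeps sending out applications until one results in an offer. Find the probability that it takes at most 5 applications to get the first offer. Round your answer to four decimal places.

Y = number of applications to the first success; geometric, p = 0.15.
P(Y ≤ 5) = 1 − (1−p)^5 = 1 − 0.443705 = 0.556295

0.5563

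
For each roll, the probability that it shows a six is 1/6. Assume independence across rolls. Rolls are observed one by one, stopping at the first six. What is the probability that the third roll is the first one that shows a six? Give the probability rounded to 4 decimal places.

Geometric (trials to first success), p = 0.166667.
P(Y = 3) = (1−p)^2 · p = 0.69444 · 0.166667 = 0.115741

0.1157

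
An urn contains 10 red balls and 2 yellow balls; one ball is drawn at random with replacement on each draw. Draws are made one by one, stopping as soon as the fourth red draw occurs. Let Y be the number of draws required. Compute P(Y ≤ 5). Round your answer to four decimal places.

0.8038

Finishing within 5 draws ⇔ at least 4 successes in the first 5. With X ~ Binomial(5, 0.833333), P(Y ≤ 5) = 1 − P(X ≤ 3).
  k=0: C(5,0)·0.833333^0·0.166667^5 = 0.000129
  k=1: C(5,1)·0.833333^1·0.166667^4 = 0.003215
  k=2: C(5,2)·0.833333^2·0.166667^3 = 0.032150
  k=3: C(5,3)·0.833333^3·0.166667^2 = 0.160751
1 − 0.196245 = 0.803755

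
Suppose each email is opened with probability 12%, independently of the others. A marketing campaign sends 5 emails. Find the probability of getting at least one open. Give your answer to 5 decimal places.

P(at least one) = 1 − P(none) = 1 − (1 − 0.12)^5
= 1 − 0.5277319 = 0.4722681

0.47227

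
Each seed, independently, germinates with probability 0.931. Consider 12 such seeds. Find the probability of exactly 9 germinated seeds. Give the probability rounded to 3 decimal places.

0.038

X ~ Binomial(n=12, p=0.931).
P(X=9) = C(12,9) · p^9 · (1−p)^3
= 220 · 0.52547 · 0.00032851 = 0.03798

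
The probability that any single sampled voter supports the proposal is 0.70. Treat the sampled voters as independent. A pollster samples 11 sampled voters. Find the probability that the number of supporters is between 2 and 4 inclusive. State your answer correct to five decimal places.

0.02157

X ~ Binomial(11, 0.70); P(2 ≤ X ≤ 4) = Σ C(11,k) p^k (1−p)^(11−k) over k:
  k=2: C(11,2)·0.70^2·0.30^9 = 0.0005305
  k=3: C(11,3)·0.70^3·0.30^8 = 0.0037132
  k=4: C(11,4)·0.70^4·0.30^7 = 0.0173283
Total = 0.0215719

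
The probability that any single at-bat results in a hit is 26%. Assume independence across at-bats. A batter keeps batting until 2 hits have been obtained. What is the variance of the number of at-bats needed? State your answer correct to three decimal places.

Y = total at-bats until the second success; negative binomial with r=2, p=0.26.
Var(Y) = r(1−p)/p² = 2·0.74 / 0.26² = 21.89349

21.893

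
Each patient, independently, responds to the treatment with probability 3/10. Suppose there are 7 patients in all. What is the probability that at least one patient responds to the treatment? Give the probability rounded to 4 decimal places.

0.9176

P(at least one) = 1 − P(none) = 1 − (1 − 0.30)^7
= 1 − 0.082354 = 0.917646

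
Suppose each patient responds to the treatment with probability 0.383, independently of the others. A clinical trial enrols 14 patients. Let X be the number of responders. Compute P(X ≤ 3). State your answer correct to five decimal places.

X ~ Binomial(14, 0.383); P(X ≤ 3) = Σ C(14,k) p^k (1−p)^(14−k) over k:
  k=0: C(14,0)·0.383^0·0.617^14 = 0.0011588
  k=1: C(14,1)·0.383^1·0.617^13 = 0.0100701
  k=2: C(14,2)·0.383^2·0.617^12 = 0.0406313
  k=3: C(14,3)·0.383^3·0.617^11 = 0.1008868
Total = 0.1527470

0.15275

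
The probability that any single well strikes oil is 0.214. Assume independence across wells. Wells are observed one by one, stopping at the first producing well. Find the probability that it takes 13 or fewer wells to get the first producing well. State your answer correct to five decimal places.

Y = number of wells to the first success; geometric, p = 0.214.
P(Y ≤ 13) = 1 − (1−p)^13 = 1 − 0.0437012 = 0.9562988

0.95630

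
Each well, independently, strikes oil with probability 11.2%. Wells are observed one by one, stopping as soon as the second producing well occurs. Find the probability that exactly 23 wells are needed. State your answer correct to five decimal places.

0.02278

Y = trial on which the second success occurs; negative binomial, r=2, p=0.112.
P(Y=23) = C(22,1) · p^2 · (1−p)^21
= 22 · 0.012544 · 0.082541 = 0.0227788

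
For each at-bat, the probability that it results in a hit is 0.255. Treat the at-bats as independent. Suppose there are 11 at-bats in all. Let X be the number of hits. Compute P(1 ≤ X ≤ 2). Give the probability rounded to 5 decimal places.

0.40058

X ~ Binomial(11, 0.255); P(1 ≤ X ≤ 2) = Σ C(11,k) p^k (1−p)^(11−k) over k:
  k=1: C(11,1)·0.255^1·0.745^10 = 0.1477391
  k=2: C(11,2)·0.255^2·0.745^9 = 0.2528422
Total = 0.4005813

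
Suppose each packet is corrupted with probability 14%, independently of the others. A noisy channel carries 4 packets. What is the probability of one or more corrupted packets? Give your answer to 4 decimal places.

P(at least one) = 1 − P(none) = 1 − (1 − 0.14)^4
= 1 − 0.547008 = 0.452992

0.4530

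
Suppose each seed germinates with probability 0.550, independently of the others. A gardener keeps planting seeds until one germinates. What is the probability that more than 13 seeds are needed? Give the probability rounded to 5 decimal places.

Y = number of seeds to the first success; geometric, p = 0.55.
P(Y > 13) = P(first 13 all fail) = (1−p)^13 = 0.0000310

0.00003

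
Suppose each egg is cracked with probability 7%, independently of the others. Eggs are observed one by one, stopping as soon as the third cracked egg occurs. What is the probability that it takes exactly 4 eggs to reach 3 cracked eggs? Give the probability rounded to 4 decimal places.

0.0010

Y = trial on which the third success occurs; negative binomial, r=3, p=0.07.
P(Y=4) = C(3,2) · p^3 · (1−p)^1
= 3 · 0.000343 · 0.93 = 0.000957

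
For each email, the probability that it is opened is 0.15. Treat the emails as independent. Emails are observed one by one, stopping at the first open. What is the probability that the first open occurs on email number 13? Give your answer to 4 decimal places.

Geometric (trials to first success), p = 0.15.
P(Y = 13) = (1−p)^12 · p = 0.14224 · 0.15 = 0.021336

0.0213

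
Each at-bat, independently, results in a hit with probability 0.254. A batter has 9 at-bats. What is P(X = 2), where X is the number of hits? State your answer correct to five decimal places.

X ~ Binomial(n=9, p=0.254).
P(X=2) = C(9,2) · p^2 · (1−p)^7
= 36 · 0.064516 · 0.12858 = 0.2986357

0.29864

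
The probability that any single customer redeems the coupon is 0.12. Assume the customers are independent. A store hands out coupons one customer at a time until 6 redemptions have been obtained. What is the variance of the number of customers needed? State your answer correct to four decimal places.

366.6667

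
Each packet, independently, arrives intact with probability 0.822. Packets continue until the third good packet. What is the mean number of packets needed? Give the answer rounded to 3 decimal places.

3.650

Y = total packets until the third success; negative binomial with r=3, p=0.822.
E[Y] = r / p = 3 / 0.822 = 3.64964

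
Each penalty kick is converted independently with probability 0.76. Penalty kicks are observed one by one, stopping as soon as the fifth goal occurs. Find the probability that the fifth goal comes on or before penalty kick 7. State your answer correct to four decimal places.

0.7769

Finishing within 7 penalty kicks ⇔ at least 5 successes in the first 7. With X ~ Binomial(7, 0.76), P(Y ≤ 7) = 1 − P(X ≤ 4).
  k=0: C(7,0)·0.76^0·0.24^7 = 0.000046
  k=1: C(7,1)·0.76^1·0.24^6 = 0.001017
  k=2: C(7,2)·0.76^2·0.24^5 = 0.009658
  k=3: C(7,3)·0.76^3·0.24^4 = 0.050975
  k=4: C(7,4)·0.76^4·0.24^3 = 0.161420
1 − 0.223115 = 0.776885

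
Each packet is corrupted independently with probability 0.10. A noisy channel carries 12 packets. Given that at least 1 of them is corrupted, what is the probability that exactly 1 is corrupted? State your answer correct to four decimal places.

X ~ Binomial(12, 0.10). Want P(X=1 | X≥1) = P(X=1) / P(X≥1).
P(X=1) = C(12,1)·0.10^1·0.90^11 = 0.376573
P(X≥1) = 1 − 0.282430 = 0.717570
Ratio = 0.376573 / 0.717570 = 0.524788

0.5248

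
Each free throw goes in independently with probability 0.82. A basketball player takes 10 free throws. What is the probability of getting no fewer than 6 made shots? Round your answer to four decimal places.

X ~ Binomial(10, 0.82); P(X ≥ 6) = Σ C(10,k) p^k (1−p)^(10−k) over k:
  k=6: C(10,6)·0.82^6·0.18^4 = 0.067018
  k=7: C(10,7)·0.82^7·0.18^3 = 0.174460
  k=8: C(10,8)·0.82^8·0.18^2 = 0.298036
  k=9: C(10,9)·0.82^9·0.18^1 = 0.301715
  k=10: C(10,10)·0.82^10·0.18^0 = 0.137448
Total = 0.978677

0.9787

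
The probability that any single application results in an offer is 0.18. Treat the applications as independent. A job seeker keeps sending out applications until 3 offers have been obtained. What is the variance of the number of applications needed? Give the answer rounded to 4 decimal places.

Y = total applications until the third success; negative binomial with r=3, p=0.18.
Var(Y) = r(1−p)/p² = 3·0.82 / 0.18² = 75.925926

75.9259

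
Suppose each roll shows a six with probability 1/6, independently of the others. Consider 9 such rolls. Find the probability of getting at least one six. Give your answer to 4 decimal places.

P(at least one) = 1 − P(none) = 1 − (1 − 0.166667)^9
= 1 − 0.193807 = 0.806193

0.8062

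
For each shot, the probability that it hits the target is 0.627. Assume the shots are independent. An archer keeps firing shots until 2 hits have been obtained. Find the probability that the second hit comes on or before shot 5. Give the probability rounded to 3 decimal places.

Finishing within 5 shots ⇔ at least 2 successes in the first 5. With X ~ Binomial(5, 0.627), P(Y ≤ 5) = 1 − P(X ≤ 1).
  k=0: C(5,0)·0.627^0·0.373^5 = 0.00722
  k=1: C(5,1)·0.627^1·0.373^4 = 0.06068
1 − 0.06790 = 0.93210

0.932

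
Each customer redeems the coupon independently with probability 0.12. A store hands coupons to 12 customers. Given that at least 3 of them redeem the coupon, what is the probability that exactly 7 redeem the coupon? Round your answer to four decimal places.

X ~ Binomial(12, 0.12). Want P(X=7 | X≥3) = P(X=7) / P(X≥3).
P(X=7) = C(12,7)·0.12^7·0.88^5 = 0.000150
P(X≥3) = 1 − 0.215671 − 0.352916 − 0.264687 = 0.166725
Ratio = 0.000150 / 0.166725 = 0.000898

0.0009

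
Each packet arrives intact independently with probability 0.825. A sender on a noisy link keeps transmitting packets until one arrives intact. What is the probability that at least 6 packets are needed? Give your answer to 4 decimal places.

Y = number of packets to the first success; geometric, p = 0.825.
P(Y > 5) = P(first 5 all fail) = (1−p)^5 = 0.000164

0.0002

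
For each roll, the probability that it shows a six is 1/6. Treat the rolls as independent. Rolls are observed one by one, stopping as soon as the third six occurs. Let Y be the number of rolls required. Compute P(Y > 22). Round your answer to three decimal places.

0.265

Needing more than 22 rolls ⇔ fewer than 3 successes in the first 22. With X ~ Binomial(22, 0.166667), P(Y > 22) = P(X ≤ 2).
  k=0: C(22,0)·0.166667^0·0.833333^22 = 0.01811
  k=1: C(22,1)·0.166667^1·0.833333^21 = 0.07970
  k=2: C(22,2)·0.166667^2·0.833333^20 = 0.16737
P(X ≤ 2) = 0.26519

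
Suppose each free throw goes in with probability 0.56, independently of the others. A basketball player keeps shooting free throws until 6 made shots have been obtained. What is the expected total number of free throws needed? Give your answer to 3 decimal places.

Y = total free throws until the sixth success; negative binomial with r=6, p=0.56.
E[Y] = r / p = 6 / 0.56 = 10.71429

10.714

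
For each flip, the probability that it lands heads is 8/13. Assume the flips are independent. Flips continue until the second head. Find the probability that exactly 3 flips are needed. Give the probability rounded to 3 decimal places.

Y = trial on which the second success occurs; negative binomial, r=2, p=0.615385.
P(Y=3) = C(2,1) · p^2 · (1−p)^1
= 2 · 0.3787 · 0.38462 = 0.29131

0.291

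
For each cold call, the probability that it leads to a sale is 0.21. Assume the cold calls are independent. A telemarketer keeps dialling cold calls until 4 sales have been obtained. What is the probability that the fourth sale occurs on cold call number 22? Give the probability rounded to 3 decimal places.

0.037

Y = trial on which the fourth success occurs; negative binomial, r=4, p=0.21.
P(Y=22) = C(21,3) · p^4 · (1−p)^18
= 1330 · 0.0019448 · 0.014364 = 0.03715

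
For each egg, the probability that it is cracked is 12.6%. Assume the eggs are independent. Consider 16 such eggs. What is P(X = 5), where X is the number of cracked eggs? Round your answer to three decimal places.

X ~ Binomial(n=16, p=0.126).
P(X=5) = C(16,5) · p^5 · (1−p)^11
= 4368 · 3.1758e-05 · 0.22731 = 0.03153

0.032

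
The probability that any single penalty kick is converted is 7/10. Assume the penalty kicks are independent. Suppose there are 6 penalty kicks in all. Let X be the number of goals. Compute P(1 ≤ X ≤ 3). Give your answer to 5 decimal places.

0.25496

X ~ Binomial(6, 0.70); P(1 ≤ X ≤ 3) = Σ C(6,k) p^k (1−p)^(6−k) over k:
  k=1: C(6,1)·0.70^1·0.30^5 = 0.0102060
  k=2: C(6,2)·0.70^2·0.30^4 = 0.0595350
  k=3: C(6,3)·0.70^3·0.30^3 = 0.1852200
Total = 0.2549610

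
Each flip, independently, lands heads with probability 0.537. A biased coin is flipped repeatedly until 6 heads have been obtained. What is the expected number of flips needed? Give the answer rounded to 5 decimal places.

Y = total flips until the sixth success; negative binomial with r=6, p=0.537.
E[Y] = r / p = 6 / 0.537 = 11.1731844

11.17318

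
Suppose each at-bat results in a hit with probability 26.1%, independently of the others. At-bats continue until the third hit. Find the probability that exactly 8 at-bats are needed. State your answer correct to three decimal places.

0.082

Y = trial on which the third success occurs; negative binomial, r=3, p=0.261.
P(Y=8) = C(7,2) · p^3 · (1−p)^5
= 21 · 0.01778 · 0.22041 = 0.08229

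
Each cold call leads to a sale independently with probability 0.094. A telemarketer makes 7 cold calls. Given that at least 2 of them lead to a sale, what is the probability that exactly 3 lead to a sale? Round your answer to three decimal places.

X ~ Binomial(7, 0.094). Want P(X=3 | X≥2) = P(X=3) / P(X≥2).
P(X=3) = C(7,3)·0.094^3·0.906^4 = 0.01959
P(X≥2) = 1 − 0.50107 − 0.36391 = 0.13502
Ratio = 0.01959 / 0.13502 = 0.14507

0.145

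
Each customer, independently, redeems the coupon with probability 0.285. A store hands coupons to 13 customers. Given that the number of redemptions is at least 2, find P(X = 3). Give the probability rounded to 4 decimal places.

0.2510

X ~ Binomial(13, 0.285). Want P(X=3 | X≥2) = P(X=3) / P(X≥2).
P(X=3) = C(13,3)·0.285^3·0.715^10 = 0.231186
P(X≥2) = 1 − 0.012764 − 0.066139 = 0.921097
Ratio = 0.231186 / 0.921097 = 0.250990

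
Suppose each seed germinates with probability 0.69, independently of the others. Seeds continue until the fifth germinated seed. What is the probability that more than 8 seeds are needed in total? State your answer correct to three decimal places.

Needing more than 8 seeds ⇔ fewer than 5 successes in the first 8. With X ~ Binomial(8, 0.69), P(Y > 8) = P(X ≤ 4).
  k=0: C(8,0)·0.69^0·0.31^8 = 0.00009
  k=1: C(8,1)·0.69^1·0.31^7 = 0.00152
  k=2: C(8,2)·0.69^2·0.31^6 = 0.01183
  k=3: C(8,3)·0.69^3·0.31^5 = 0.05267
  k=4: C(8,4)·0.69^4·0.31^4 = 0.14653
P(X ≤ 4) = 0.21264

0.213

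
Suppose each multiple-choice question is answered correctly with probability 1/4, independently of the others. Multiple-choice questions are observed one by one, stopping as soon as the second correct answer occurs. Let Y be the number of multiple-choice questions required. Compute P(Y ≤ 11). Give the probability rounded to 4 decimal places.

Finishing within 11 multiple-choice questions ⇔ at least 2 successes in the first 11. With X ~ Binomial(11, 0.25), P(Y ≤ 11) = 1 − P(X ≤ 1).
  k=0: C(11,0)·0.25^0·0.75^11 = 0.042235
  k=1: C(11,1)·0.25^1·0.75^10 = 0.154862
1 − 0.197097 = 0.802903

0.8029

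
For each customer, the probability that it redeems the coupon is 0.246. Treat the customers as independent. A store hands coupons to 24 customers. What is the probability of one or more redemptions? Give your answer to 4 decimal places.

0.9989

P(at least one) = 1 − P(none) = 1 − (1 − 0.246)^24
= 1 − 0.001140 = 0.998860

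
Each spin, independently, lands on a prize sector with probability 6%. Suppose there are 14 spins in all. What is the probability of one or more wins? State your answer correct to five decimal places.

0.57948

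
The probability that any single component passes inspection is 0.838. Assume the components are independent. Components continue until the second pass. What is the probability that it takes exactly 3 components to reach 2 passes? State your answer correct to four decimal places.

0.2275

Y = trial on which the second success occurs; negative binomial, r=2, p=0.838.
P(Y=3) = C(2,1) · p^2 · (1−p)^1
= 2 · 0.70224 · 0.162 = 0.227527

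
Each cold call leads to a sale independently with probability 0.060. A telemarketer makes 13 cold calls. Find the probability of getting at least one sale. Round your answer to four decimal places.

0.5526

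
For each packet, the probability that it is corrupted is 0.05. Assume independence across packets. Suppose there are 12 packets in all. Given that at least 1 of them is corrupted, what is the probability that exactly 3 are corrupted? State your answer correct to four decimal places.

0.0377

X ~ Binomial(12, 0.05). Want P(X=3 | X≥1) = P(X=3) / P(X≥1).
P(X=3) = C(12,3)·0.05^3·0.95^9 = 0.017332
P(X≥1) = 1 − 0.540360 = 0.459640
Ratio = 0.017332 / 0.459640 = 0.037707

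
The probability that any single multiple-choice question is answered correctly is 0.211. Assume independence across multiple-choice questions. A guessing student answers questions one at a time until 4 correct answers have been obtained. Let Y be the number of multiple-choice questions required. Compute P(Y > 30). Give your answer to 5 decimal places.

0.09625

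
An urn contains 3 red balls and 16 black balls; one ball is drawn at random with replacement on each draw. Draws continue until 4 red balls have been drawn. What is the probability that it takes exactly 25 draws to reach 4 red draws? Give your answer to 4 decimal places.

0.0341

Y = trial on which the fourth success occurs; negative binomial, r=4, p=0.157895.
P(Y=25) = C(24,3) · p^4 · (1−p)^21
= 2024 · 0.00062154 · 0.027083 = 0.034070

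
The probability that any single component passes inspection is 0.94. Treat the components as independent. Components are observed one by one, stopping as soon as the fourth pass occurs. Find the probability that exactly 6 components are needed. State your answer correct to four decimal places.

Y = trial on which the fourth success occurs; negative binomial, r=4, p=0.94.
P(Y=6) = C(5,3) · p^4 · (1−p)^2
= 10 · 0.78075 · 0.0036 = 0.028107

0.0281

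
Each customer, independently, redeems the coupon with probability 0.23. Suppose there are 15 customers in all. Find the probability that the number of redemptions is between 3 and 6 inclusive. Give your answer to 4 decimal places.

0.6681

X ~ Binomial(15, 0.23); P(3 ≤ X ≤ 6) = Σ C(15,k) p^k (1−p)^(15−k) over k:
  k=3: C(15,3)·0.23^3·0.77^12 = 0.240483
  k=4: C(15,4)·0.23^4·0.77^11 = 0.215497
  k=5: C(15,5)·0.23^5·0.77^10 = 0.141613
  k=6: C(15,6)·0.23^6·0.77^9 = 0.070500
Total = 0.668092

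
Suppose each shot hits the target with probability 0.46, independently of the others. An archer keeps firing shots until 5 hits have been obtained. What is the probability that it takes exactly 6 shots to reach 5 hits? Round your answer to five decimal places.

Y = trial on which the fifth success occurs; negative binomial, r=5, p=0.46.
P(Y=6) = C(5,4) · p^5 · (1−p)^1
= 5 · 0.020596 · 0.54 = 0.0556100

0.05561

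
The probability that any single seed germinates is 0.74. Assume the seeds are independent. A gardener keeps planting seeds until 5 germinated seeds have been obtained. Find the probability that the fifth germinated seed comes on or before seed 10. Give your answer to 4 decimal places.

0.9761

Finishing within 10 seeds ⇔ at least 5 successes in the first 10. With X ~ Binomial(10, 0.74), P(Y ≤ 10) = 1 − P(X ≤ 4).
  k=0: C(10,0)·0.74^0·0.26^10 = 0.000001
  k=1: C(10,1)·0.74^1·0.26^9 = 0.000040
  k=2: C(10,2)·0.74^2·0.26^8 = 0.000515
  k=3: C(10,3)·0.74^3·0.26^7 = 0.003906
  k=4: C(10,4)·0.74^4·0.26^6 = 0.019453
1 − 0.023915 = 0.976085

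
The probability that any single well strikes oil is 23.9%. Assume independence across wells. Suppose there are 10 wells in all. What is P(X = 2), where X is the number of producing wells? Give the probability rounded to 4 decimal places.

0.2891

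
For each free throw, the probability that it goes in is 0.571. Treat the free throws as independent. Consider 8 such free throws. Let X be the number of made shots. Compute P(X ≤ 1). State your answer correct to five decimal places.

0.01336

X ~ Binomial(8, 0.571); P(X ≤ 1) = Σ C(8,k) p^k (1−p)^(8−k) over k:
  k=0: C(8,0)·0.571^0·0.429^8 = 0.0011473
  k=1: C(8,1)·0.571^1·0.429^7 = 0.0122159
Total = 0.0133632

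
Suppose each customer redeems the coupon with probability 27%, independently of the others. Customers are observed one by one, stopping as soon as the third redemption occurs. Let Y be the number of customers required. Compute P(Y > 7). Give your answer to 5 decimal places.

0.71386

Needing more than 7 customers ⇔ fewer than 3 successes in the first 7. With X ~ Binomial(7, 0.27), P(Y > 7) = P(X ≤ 2).
  k=0: C(7,0)·0.27^0·0.73^7 = 0.1104740
  k=1: C(7,1)·0.27^1·0.73^6 = 0.2860217
  k=2: C(7,2)·0.27^2·0.73^5 = 0.3173665
P(X ≤ 2) = 0.7138622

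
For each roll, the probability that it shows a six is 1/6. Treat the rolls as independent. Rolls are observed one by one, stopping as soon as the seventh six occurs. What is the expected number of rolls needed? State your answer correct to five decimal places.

42.00000

Y = total rolls until the seventh success; negative binomial with r=7, p=0.166667.
E[Y] = r / p = 7 / 0.166667 = 42.0000000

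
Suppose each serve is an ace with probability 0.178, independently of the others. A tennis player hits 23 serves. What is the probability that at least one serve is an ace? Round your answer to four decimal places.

0.9890

P(at least one) = 1 − P(none) = 1 − (1 − 0.178)^23
= 1 − 0.011017 = 0.988983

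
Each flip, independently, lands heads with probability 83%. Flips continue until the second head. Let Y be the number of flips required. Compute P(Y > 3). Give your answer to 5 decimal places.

Needing more than 3 flips ⇔ fewer than 2 successes in the first 3. With X ~ Binomial(3, 0.83), P(Y > 3) = P(X ≤ 1).
  k=0: C(3,0)·0.83^0·0.17^3 = 0.0049130
  k=1: C(3,1)·0.83^1·0.17^2 = 0.0719610
P(X ≤ 1) = 0.0768740

0.07687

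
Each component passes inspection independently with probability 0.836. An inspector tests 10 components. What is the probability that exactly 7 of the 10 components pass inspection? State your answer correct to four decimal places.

X ~ Binomial(n=10, p=0.836).
P(X=7) = C(10,7) · p^7 · (1−p)^3
= 120 · 0.28539 · 0.0044109 = 0.151063

0.1511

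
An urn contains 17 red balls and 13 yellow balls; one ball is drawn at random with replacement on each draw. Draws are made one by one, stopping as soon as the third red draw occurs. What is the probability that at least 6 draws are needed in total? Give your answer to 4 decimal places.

Needing more than 5 draws ⇔ fewer than 3 successes in the first 5. With X ~ Binomial(5, 0.566667), P(Y > 5) = P(X ≤ 2).
  k=0: C(5,0)·0.566667^0·0.433333^5 = 0.015280
  k=1: C(5,1)·0.566667^1·0.433333^4 = 0.099905
  k=2: C(5,2)·0.566667^2·0.433333^3 = 0.261289
P(X ≤ 2) = 0.376474

0.3765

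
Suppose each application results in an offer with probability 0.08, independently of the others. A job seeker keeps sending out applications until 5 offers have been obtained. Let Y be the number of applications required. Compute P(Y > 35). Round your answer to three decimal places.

Needing more than 35 applications ⇔ fewer than 5 successes in the first 35. With X ~ Binomial(35, 0.08), P(Y > 35) = P(X ≤ 4).
  k=0: C(35,0)·0.08^0·0.92^35 = 0.05402
  k=1: C(35,1)·0.08^1·0.92^34 = 0.16442
  k=2: C(35,2)·0.08^2·0.92^33 = 0.24305
  k=3: C(35,3)·0.08^3·0.92^32 = 0.23248
  k=4: C(35,4)·0.08^4·0.92^31 = 0.16173
P(X ≤ 4) = 0.85570

0.856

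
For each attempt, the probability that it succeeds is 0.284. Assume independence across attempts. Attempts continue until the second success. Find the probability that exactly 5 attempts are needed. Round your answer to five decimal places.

0.11842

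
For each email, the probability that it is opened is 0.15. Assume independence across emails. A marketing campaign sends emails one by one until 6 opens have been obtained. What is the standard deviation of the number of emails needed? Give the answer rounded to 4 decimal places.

15.0555

Y = total emails until the sixth success; negative binomial with r=6, p=0.15.
SD(Y) = √[r(1−p)/p²] = √(226.666667) = 15.055453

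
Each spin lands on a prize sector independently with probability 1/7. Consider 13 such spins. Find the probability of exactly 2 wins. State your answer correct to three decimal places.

X ~ Binomial(n=13, p=0.142857).
P(X=2) = C(13,2) · p^2 · (1−p)^11
= 78 · 0.020408 · 0.18348 = 0.29207

0.292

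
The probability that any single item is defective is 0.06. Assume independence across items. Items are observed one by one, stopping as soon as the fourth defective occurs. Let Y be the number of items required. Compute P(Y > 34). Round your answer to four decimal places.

0.8554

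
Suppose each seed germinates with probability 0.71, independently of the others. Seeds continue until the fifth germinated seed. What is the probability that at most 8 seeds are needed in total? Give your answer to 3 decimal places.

0.824

Finishing within 8 seeds ⇔ at least 5 successes in the first 8. With X ~ Binomial(8, 0.71), P(Y ≤ 8) = 1 − P(X ≤ 4).
  k=0: C(8,0)·0.71^0·0.29^8 = 0.00005
  k=1: C(8,1)·0.71^1·0.29^7 = 0.00098
  k=2: C(8,2)·0.71^2·0.29^6 = 0.00840
  k=3: C(8,3)·0.71^3·0.29^5 = 0.04111
  k=4: C(8,4)·0.71^4·0.29^4 = 0.12581
1 − 0.17635 = 0.82365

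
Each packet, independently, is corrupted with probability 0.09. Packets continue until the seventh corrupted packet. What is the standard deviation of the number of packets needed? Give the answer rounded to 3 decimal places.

28.043

Y = total packets until the seventh success; negative binomial with r=7, p=0.09.
SD(Y) = √[r(1−p)/p²] = √(786.41975) = 28.04318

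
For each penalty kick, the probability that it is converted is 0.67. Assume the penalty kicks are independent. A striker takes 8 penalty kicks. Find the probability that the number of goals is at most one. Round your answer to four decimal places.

0.0024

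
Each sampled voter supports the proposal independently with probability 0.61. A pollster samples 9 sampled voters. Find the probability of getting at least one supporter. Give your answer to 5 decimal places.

0.99979

P(at least one) = 1 − P(none) = 1 − (1 − 0.61)^9
= 1 − 0.0002087 = 0.9997913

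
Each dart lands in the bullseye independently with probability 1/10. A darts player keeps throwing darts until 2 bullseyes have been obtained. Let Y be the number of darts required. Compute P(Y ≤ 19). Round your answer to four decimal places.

0.5797

Finishing within 19 darts ⇔ at least 2 successes in the first 19. With X ~ Binomial(19, 0.10), P(Y ≤ 19) = 1 − P(X ≤ 1).
  k=0: C(19,0)·0.10^0·0.90^19 = 0.135085
  k=1: C(19,1)·0.10^1·0.90^18 = 0.285180
1 − 0.420265 = 0.579735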